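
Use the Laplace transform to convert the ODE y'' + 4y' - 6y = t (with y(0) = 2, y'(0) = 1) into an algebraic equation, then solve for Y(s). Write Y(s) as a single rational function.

Apply the Laplace transform to the equation.
With L{y''} = s^2 Y - s·y(0) - y'(0) and L{y'} = sY - y(0), with y(0) = 2, y'(0) = 1: the LHS transforms to (s^2 + 4*s - 6)Y - (2*s + 9).
The right side is L{t} = s^(-2).
So (s^2 + 4*s - 6)Y = s^(-2) + (2*s + 9).
Solve for Y(s) and write it as one ratio of polynomials.

Y(s) = (2*s^3 + 9*s^2 + 1)/(s^4 + 4*s^3 - 6*s^2)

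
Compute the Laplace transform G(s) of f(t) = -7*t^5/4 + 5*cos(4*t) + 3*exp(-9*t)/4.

G(s) = 5*s/(s^2 + 16) + 3/(4*(s + 9)) - 210/s^6

Apply the Laplace transform termwise.
(-7/4)·[L{t^5} = 5!/s^6 = 120/s^6]; (5)·[L{cos(4t)} = s/(s^2 + 16)]; (3/4)·[L{e^(-9t)} = 1/(s + 9)].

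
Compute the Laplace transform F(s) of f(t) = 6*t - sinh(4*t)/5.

F(s) = -4/(5*(s^2 - 16)) + 6/s^2

Apply the Laplace transform termwise.
(-1/5)·[L{sinh(4t)} = 4/(s^2 - 16)]; (6)·[L{t} = 1!/s^2 = 1/s^2].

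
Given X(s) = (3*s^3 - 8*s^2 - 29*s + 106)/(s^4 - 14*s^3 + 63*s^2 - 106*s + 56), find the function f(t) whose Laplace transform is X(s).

f(t) = 6*exp(7*t) - 3*exp(4*t) + 4*exp(2*t) - 4*exp(t)

Factor the denominator: s^4 - 14*s^3 + 63*s^2 - 106*s + 56 = (s - 7)*(s - 4)*(s - 2)*(s - 1).
Partial fraction decomposition gives [-4/(s - 1)] + [-3/(s - 4)] + [6/(s - 7)] + [4/(s - 2)].
Invert each term: -4/(s - 1) ↔ -4e^(t); -3/(s - 4) ↔ -3e^(4t); 6/(s - 7) ↔ 6e^(7t); 4/(s - 2) ↔ 4e^(2t).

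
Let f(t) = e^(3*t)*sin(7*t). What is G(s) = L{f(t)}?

L{sin(7t)} = 7/(s^2 + 49).
By the first shifting theorem, multiplying by e^(3t) replaces s with s - 3.

G(s) = 7/((s - 3)^2 + 49)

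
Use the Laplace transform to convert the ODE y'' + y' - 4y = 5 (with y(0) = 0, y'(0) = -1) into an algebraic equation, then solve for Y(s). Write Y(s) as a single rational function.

Transform both sides with L{·}.
With L{y''} = s^2 Y - s·y(0) - y'(0) and L{y'} = sY - y(0), with y(0) = 0, y'(0) = -1: the LHS transforms to (s^2 + s - 4)Y - (-1).
The right side is L{5} = 5/s.
So (s^2 + s - 4)Y = 5/s + (-1).
Solve for Y(s) and write it as one ratio of polynomials.

Y(s) = (-s + 5)/(s^3 + s^2 - 4*s)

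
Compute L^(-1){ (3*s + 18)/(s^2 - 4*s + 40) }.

4*exp(2*t)*sin(6*t) + 3*exp(2*t)*cos(6*t)

Complete the square in the denominator: s^2 - 4*s + 40 = (s - 2)^2 + 6^2.
Split the numerator to match: 3*s + 18 = 3·(s - 2) + 4·6.
Invert each term: 3·(s - 2)/((s - 2)^2 + 36) ↔ 3e^(2t)cos(6t); 4·6/((s - 2)^2 + 36) ↔ 4e^(2t)sin(6t).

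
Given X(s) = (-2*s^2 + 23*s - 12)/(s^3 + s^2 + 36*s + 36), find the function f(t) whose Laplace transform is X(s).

Factor the denominator: s^3 + s^2 + 36*s + 36 = (s + 1)*(s^2 + 36).
Partial fraction decomposition gives [-1/(s + 1)] + [-s/(s^2 + 36)] + [24/(s^2 + 36)].
Invert each term: -1/(s + 1) ↔ -e^(-t); -1·s/(s^2 + 36) ↔ -cos(6t); 4·6/(s^2 + 36) ↔ 4sin(6t).

f(t) = 4*sin(6*t) - cos(6*t) - exp(-t)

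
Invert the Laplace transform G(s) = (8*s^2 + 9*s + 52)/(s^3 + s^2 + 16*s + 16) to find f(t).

f(t) = sin(4*t) + 5*cos(4*t) + 3*exp(-t)

Factor the denominator: s^3 + s^2 + 16*s + 16 = (s + 1)*(s^2 + 16).
Partial fraction decomposition gives [3/(s + 1)] + [5*s/(s^2 + 16)] + [4/(s^2 + 16)].
Invert each term: 3/(s + 1) ↔ 3e^(-t); 5·s/(s^2 + 16) ↔ 5cos(4t); 1·4/(s^2 + 16) ↔ sin(4t).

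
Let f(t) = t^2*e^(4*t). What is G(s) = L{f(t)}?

L{e^(4t)} = 1/(s - 4).
Then apply L{t^2·g(t)} = (-1)^2 d^2/ds^2[H(s)] with H(s) = 1/(s - 4):
differentiating 2 times and applying the sign gives 2/(s - 4)^3.

G(s) = 2/(s - 4)^3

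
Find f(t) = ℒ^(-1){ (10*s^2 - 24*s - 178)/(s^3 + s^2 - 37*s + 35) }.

Factor the denominator: s^3 + s^2 - 37*s + 35 = (s - 5)*(s - 1)*(s + 7).
Partial fraction decomposition gives [-1/(s - 5)] + [6/(s - 1)] + [5/(s + 7)].
Invert each term: -1/(s - 5) ↔ -e^(5t); 6/(s - 1) ↔ 6e^(t); 5/(s + 7) ↔ 5e^(-7t).

f(t) = -exp(5*t) + 6*exp(t) + 5*exp(-7*t)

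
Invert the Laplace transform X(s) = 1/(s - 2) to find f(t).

Since L{e^(2t)} = 1/(s - 2), the inverse is exp(2*t).

f(t) = exp(2*t)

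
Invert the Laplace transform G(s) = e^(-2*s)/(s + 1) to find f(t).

f(t) = Heaviside(t - 2)*(exp(-t + 2))

The factor e^(-2s) signals a time shift by c = 2 (second shifting theorem).
L{e^(-t)} = 1/(s + 1), so L^-1{1/(s + 1)} = e^(-t).
Hence the inverse is u(t - 2) times that function evaluated at t - 2.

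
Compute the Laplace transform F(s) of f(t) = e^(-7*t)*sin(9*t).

F(s) = 9/((s + 7)^2 + 81)

L{sin(9t)} = 9/(s^2 + 81).
By the first shifting theorem, multiplying by e^(-7t) replaces s with s + 7.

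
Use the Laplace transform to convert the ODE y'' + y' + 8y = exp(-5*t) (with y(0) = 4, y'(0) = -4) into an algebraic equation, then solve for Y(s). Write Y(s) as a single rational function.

Y(s) = (4*s^2 + 20*s + 1)/(s^3 + 6*s^2 + 13*s + 40)

Take the Laplace transform of both sides.
Using L{y''} = s^2 Y - s·y(0) - y'(0) and L{y'} = sY - y(0), with y(0) = 4, y'(0) = -4, the left side becomes (s^2 + s + 8)Y - (4*s).
The right side is L{exp(-5*t)} = 1/(s + 5).
So (s^2 + s + 8)Y = 1/(s + 5) + (4*s).
Divide through and combine into a single rational function.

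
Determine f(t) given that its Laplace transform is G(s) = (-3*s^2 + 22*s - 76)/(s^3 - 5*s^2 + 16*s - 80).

f(t) = -exp(5*t) + 3*sin(4*t) - 2*cos(4*t)

Factor the denominator: s^3 - 5*s^2 + 16*s - 80 = (s - 5)*(s^2 + 16).
Partial fraction decomposition gives [-1/(s - 5)] + [-2*s/(s^2 + 16)] + [12/(s^2 + 16)].
Invert each term: -1/(s - 5) ↔ -e^(5t); -2·s/(s^2 + 16) ↔ -2cos(4t); 3·4/(s^2 + 16) ↔ 3sin(4t).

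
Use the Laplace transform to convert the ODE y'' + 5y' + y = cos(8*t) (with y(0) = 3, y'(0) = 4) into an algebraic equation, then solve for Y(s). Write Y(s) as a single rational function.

Transform both sides with L{·}.
The derivative rules (L{y''} = s^2 Y - s·y(0) - y'(0) and L{y'} = sY - y(0), with y(0) = 3, y'(0) = 4) turn the left side into (s^2 + 5*s + 1)Y - (3*s + 19).
The right side is L{cos(8*t)} = s/(s^2 + 64).
So (s^2 + 5*s + 1)Y = s/(s^2 + 64) + (3*s + 19).
Divide through and combine into a single rational function.

Y(s) = (3*s^3 + 19*s^2 + 193*s + 1216)/(s^4 + 5*s^3 + 65*s^2 + 320*s + 64)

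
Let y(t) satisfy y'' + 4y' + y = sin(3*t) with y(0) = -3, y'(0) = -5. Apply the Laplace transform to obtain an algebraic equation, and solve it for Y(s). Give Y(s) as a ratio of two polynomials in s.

Y(s) = (-3*s^3 - 17*s^2 - 27*s - 150)/(s^4 + 4*s^3 + 10*s^2 + 36*s + 9)

Apply the Laplace transform to the equation.
Using L{y''} = s^2 Y - s·y(0) - y'(0) and L{y'} = sY - y(0), with y(0) = -3, y'(0) = -5, the left side becomes (s^2 + 4*s + 1)Y - (-3*s - 17).
The right side is L{sin(3*t)} = 3/(s^2 + 9).
So (s^2 + 4*s + 1)Y = 3/(s^2 + 9) + (-3*s - 17).
Solve for Y(s) and write it as one ratio of polynomials.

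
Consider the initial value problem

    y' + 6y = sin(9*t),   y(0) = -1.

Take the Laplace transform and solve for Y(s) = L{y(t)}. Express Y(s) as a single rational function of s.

Transform both sides with L{·}.
With L{y'} = sY - y(0) = sY - (-1): the LHS transforms to (s + 6)Y - (-1).
The right side is L{sin(9*t)} = 9/(s^2 + 81).
So (s + 6)Y = 9/(s^2 + 81) + (-1).
Solve for Y(s) and write it as one ratio of polynomials.

Y(s) = (-s^2 - 72)/(s^3 + 6*s^2 + 81*s + 486)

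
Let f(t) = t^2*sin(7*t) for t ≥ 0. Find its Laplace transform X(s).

L{sin(7t)} = 7/(s^2 + 49).
Then apply L{t^2·g(t)} = (-1)^2 d^2/ds^2[G(s)] with G(s) = 7/(s^2 + 49):
differentiating 2 times and applying the sign gives 14*(3*s^2 - 49)/(s^2 + 49)^3.

X(s) = 14*(3*s^2 - 49)/(s^2 + 49)^3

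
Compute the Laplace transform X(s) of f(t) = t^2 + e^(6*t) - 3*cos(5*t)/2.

The transform is linear, so treat each term independently.
L{e^(6t)} = 1/(s - 6); L{t^2} = 2!/s^3 = 2/s^3; (-3/2)·[L{cos(5t)} = s/(s^2 + 25)].

X(s) = -3*s/(2*(s^2 + 25)) + 1/(s - 6) + 2/s^3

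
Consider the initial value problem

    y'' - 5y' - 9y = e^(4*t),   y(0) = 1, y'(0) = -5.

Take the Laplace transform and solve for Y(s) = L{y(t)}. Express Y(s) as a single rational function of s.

Transform both sides with L{·}.
With L{y''} = s^2 Y - s·y(0) - y'(0) and L{y'} = sY - y(0), with y(0) = 1, y'(0) = -5: the LHS transforms to (s^2 - 5*s - 9)Y - (s - 10).
The right side is L{e^(4*t)} = 1/(s - 4).
So (s^2 - 5*s - 9)Y = 1/(s - 4) + (s - 10).
Solve for Y(s) and write it as one ratio of polynomials.

Y(s) = (s^2 - 14*s + 41)/(s^3 - 9*s^2 + 11*s + 36)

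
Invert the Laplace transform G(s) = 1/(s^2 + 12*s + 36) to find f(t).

f(t) = t*exp(-6*t)

Rewrite the denominator: s^2 + 12*s + 36 = (s + 6)^2.
The form in (s + 6) signals a first-shifting-theorem factor e^(-6t).
Since L{t} = 1!/s^2 = 1/s^2, the inverse is t*exp(-6*t).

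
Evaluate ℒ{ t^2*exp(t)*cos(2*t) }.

L{cos(2t)} = s/(s^2 + 4).
Multiplying by e^(t) shifts s → s - 1, so L{exp(t)*cos(2*t)} = (s - 1)/((s - 1)^2 + 4).
Then apply L{t^2·g(t)} = (-1)^2 d^2/ds^2[G(s)] with G(s) = (s - 1)/((s - 1)^2 + 4):
differentiating 2 times and applying the sign gives 2*(s - 1)*(s^2 - 2*s - 11)/(s^2 - 2*s + 5)^3.

2*(s - 1)*(s^2 - 2*s - 11)/(s^2 - 2*s + 5)^3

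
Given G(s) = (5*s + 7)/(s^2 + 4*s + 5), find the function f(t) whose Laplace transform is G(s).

f(t) = -3*exp(-2*t)*sin(t) + 5*exp(-2*t)*cos(t)

Complete the square in the denominator: s^2 + 4*s + 5 = (s + 2)^2 + 1^2.
Split the numerator to match: 5*s + 7 = 5·(s + 2) - 3·1.
Invert each term: 5·(s + 2)/((s + 2)^2 + 1) ↔ 5e^(-2t)cos(t); -3·1/((s + 2)^2 + 1) ↔ -3e^(-2t)sin(t).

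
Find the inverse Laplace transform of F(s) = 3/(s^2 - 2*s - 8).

Rewrite the denominator: s^2 - 2*s - 8 = (s - 1)^2 - 9.
The form in (s - 1) signals a first-shifting-theorem factor e^(t).
Since L{sinh(3t)} = 3/(s^2 - 9), the inverse is e^(t)*sinh(3*t).

exp(t)*sinh(3*t)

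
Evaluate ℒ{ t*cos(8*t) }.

(s - 8)*(s + 8)/(s^2 + 64)^2

L{cos(8t)} = s/(s^2 + 64).
Then apply L{t·g(t)} = -d/ds[G(s)] with G(s) = s/(s^2 + 64):
differentiating 1 time and applying the sign gives (s - 8)*(s + 8)/(s^2 + 64)^2.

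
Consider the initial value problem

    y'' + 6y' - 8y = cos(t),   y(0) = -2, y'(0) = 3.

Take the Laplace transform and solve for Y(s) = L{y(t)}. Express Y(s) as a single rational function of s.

Transform both sides with L{·}.
Using L{y''} = s^2 Y - s·y(0) - y'(0) and L{y'} = sY - y(0), with y(0) = -2, y'(0) = 3, the left side becomes (s^2 + 6*s - 8)Y - (-2*s - 9).
The right side is L{cos(t)} = s/(s^2 + 1).
So (s^2 + 6*s - 8)Y = s/(s^2 + 1) + (-2*s - 9).
Isolate Y and clear denominators.

Y(s) = (-2*s^3 - 9*s^2 - s - 9)/(s^4 + 6*s^3 - 7*s^2 + 6*s - 8)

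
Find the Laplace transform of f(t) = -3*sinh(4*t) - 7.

-12/(s^2 - 16) - 7/s

By linearity of the Laplace transform, transform each term separately.
L{-7} = -7/s; (-3)·[L{sinh(4t)} = 4/(s^2 - 16)].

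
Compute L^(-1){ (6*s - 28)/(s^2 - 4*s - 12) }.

exp(6*t) + 5*exp(-2*t)

Factor the denominator: s^2 - 4*s - 12 = (s - 6)*(s + 2).
Partial fraction decomposition gives [1/(s - 6)] + [5/(s + 2)].
Invert each term: 1/(s - 6) ↔ e^(6t); 5/(s + 2) ↔ 5e^(-2t).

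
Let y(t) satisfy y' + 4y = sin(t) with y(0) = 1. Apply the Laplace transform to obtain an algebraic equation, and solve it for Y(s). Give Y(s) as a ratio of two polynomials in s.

Take the Laplace transform of both sides.
Using L{y'} = sY - y(0) = sY - 1, the left side becomes (s + 4)Y - (1).
The right side is L{sin(t)} = 1/(s^2 + 1).
So (s + 4)Y = 1/(s^2 + 1) + (1).
Isolate Y and clear denominators.

Y(s) = (s^2 + 2)/(s^3 + 4*s^2 + s + 4)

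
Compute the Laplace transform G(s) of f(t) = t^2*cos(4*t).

L{cos(4t)} = s/(s^2 + 16).
Then apply L{t^2·g(t)} = (-1)^2 d^2/ds^2[H(s)] with H(s) = s/(s^2 + 16):
differentiating 2 times and applying the sign gives 2*s*(s^2 - 48)/(s^2 + 16)^3.

G(s) = 2*s*(s^2 - 48)/(s^2 + 16)^3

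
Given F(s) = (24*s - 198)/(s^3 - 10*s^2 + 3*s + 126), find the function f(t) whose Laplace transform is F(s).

Factor the denominator: s^3 - 10*s^2 + 3*s + 126 = (s - 7)*(s - 6)*(s + 3).
Partial fraction decomposition gives [-3/(s + 3)] + [6/(s - 6)] + [-3/(s - 7)].
Invert each term: -3/(s + 3) ↔ -3e^(-3t); 6/(s - 6) ↔ 6e^(6t); -3/(s - 7) ↔ -3e^(7t).

f(t) = -3*exp(7*t) + 6*exp(6*t) - 3*exp(-3*t)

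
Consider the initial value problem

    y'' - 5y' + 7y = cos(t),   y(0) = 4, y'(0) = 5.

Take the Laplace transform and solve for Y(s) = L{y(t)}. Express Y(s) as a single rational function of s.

Y(s) = (4*s^3 - 15*s^2 + 5*s - 15)/(s^4 - 5*s^3 + 8*s^2 - 5*s + 7)

Transform both sides with L{·}.
With L{y''} = s^2 Y - s·y(0) - y'(0) and L{y'} = sY - y(0), with y(0) = 4, y'(0) = 5: the LHS transforms to (s^2 - 5*s + 7)Y - (4*s - 15).
The right side is L{cos(t)} = s/(s^2 + 1).
So (s^2 - 5*s + 7)Y = s/(s^2 + 1) + (4*s - 15).
Solve for Y(s) and write it as one ratio of polynomials.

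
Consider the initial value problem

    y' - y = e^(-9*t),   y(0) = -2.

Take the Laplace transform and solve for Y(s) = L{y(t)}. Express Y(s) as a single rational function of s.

Y(s) = (-2*s - 17)/(s^2 + 8*s - 9)

Apply the Laplace transform to the equation.
Using L{y'} = sY - y(0) = sY - (-2), the left side becomes (s - 1)Y - (-2).
The right side is L{e^(-9*t)} = 1/(s + 9).
So (s - 1)Y = 1/(s + 9) + (-2).
Isolate Y and clear denominators.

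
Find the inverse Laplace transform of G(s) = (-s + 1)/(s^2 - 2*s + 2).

-exp(t)*cos(t)

Rewrite the denominator: s^2 - 2*s + 2 = (s - 1)^2 + 1.
The form in (s - 1) signals a first-shifting-theorem factor e^(t).
Since L{cos(t)} = s/(s^2 + 1), the inverse is exp(t)*cos(t), scaled by -1.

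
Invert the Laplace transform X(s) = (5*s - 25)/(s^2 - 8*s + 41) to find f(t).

Complete the square in the denominator: s^2 - 8*s + 41 = (s - 4)^2 + 5^2.
Split the numerator to match: 5*s - 25 = 5·(s - 4) - 1·5.
Invert each term: 5·(s - 4)/((s - 4)^2 + 25) ↔ 5e^(4t)cos(5t); -1·5/((s - 4)^2 + 25) ↔ -e^(4t)sin(5t).

f(t) = -exp(4*t)*sin(5*t) + 5*exp(4*t)*cos(5*t)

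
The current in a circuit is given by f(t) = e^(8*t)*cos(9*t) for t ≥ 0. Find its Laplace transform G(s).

G(s) = (s - 8)/((s - 8)^2 + 81)

L{cos(9t)} = s/(s^2 + 81).
By the first shifting theorem, multiplying by e^(8t) replaces s with s - 8.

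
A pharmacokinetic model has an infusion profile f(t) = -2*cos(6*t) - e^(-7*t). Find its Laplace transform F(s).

The transform is linear, so treat each term independently.
(-2)·[L{cos(6t)} = s/(s^2 + 36)]; (-1)·[L{e^(-7t)} = 1/(s + 7)].

F(s) = -2*s/(s^2 + 36) - 1/(s + 7)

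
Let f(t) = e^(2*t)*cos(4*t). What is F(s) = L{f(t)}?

F(s) = (s - 2)/((s - 2)^2 + 16)

L{cos(4t)} = s/(s^2 + 16).
By the first shifting theorem, multiplying by e^(2t) replaces s with s - 2.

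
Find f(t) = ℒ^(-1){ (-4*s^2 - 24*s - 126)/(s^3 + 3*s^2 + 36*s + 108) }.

Factor the denominator: s^3 + 3*s^2 + 36*s + 108 = (s + 3)*(s^2 + 36).
Partial fraction decomposition gives [-2/(s + 3)] + [-2*s/(s^2 + 36)] + [-18/(s^2 + 36)].
Invert each term: -2/(s + 3) ↔ -2e^(-3t); -2·s/(s^2 + 36) ↔ -2cos(6t); -3·6/(s^2 + 36) ↔ -3sin(6t).

f(t) = -3*sin(6*t) - 2*cos(6*t) - 2*exp(-3*t)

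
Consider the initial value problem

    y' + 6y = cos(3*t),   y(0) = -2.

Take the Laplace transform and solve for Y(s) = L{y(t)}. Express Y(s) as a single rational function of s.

Take the Laplace transform of both sides.
The derivative rules (L{y'} = sY - y(0) = sY - (-2)) turn the left side into (s + 6)Y - (-2).
The right side is L{cos(3*t)} = s/(s^2 + 9).
So (s + 6)Y = s/(s^2 + 9) + (-2).
Divide through and combine into a single rational function.

Y(s) = (-2*s^2 + s - 18)/(s^3 + 6*s^2 + 9*s + 54)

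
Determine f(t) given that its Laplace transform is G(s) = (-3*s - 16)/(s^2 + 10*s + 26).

f(t) = -exp(-5*t)*sin(t) - 3*exp(-5*t)*cos(t)

Complete the square in the denominator: s^2 + 10*s + 26 = (s + 5)^2 + 1^2.
Split the numerator to match: -3*s - 16 = -3·(s + 5) - 1·1.
Invert each term: -3·(s + 5)/((s + 5)^2 + 1) ↔ -3e^(-5t)cos(t); -1·1/((s + 5)^2 + 1) ↔ -e^(-5t)sin(t).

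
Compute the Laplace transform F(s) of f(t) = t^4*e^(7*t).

F(s) = 24/(s - 7)^5

L{t^4} = 4!/s^5 = 24/s^5.
By the first shifting theorem, multiplying by e^(7t) replaces s with s - 7.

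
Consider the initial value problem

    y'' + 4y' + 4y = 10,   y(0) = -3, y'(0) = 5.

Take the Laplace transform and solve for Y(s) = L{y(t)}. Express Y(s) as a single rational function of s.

Transform both sides with L{·}.
Using L{y''} = s^2 Y - s·y(0) - y'(0) and L{y'} = sY - y(0), with y(0) = -3, y'(0) = 5, the left side becomes (s^2 + 4*s + 4)Y - (-3*s - 7).
The right side is L{10} = 10/s.
So (s^2 + 4*s + 4)Y = 10/s + (-3*s - 7).
Solve for Y(s) and write it as one ratio of polynomials.

Y(s) = (-3*s^2 - 7*s + 10)/(s^3 + 4*s^2 + 4*s)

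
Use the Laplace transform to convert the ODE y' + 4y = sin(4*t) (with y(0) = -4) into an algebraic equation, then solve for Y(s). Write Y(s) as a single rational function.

Apply the Laplace transform to the equation.
With L{y'} = sY - y(0) = sY - (-4): the LHS transforms to (s + 4)Y - (-4).
The right side is L{sin(4*t)} = 4/(s^2 + 16).
So (s + 4)Y = 4/(s^2 + 16) + (-4).
Solve for Y(s) and write it as one ratio of polynomials.

Y(s) = (-4*s^2 - 60)/(s^3 + 4*s^2 + 16*s + 64)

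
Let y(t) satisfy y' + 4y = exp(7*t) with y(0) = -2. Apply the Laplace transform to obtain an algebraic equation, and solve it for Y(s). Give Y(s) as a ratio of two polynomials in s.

Laplace-transform each side.
The derivative rules (L{y'} = sY - y(0) = sY - (-2)) turn the left side into (s + 4)Y - (-2).
The right side is L{exp(7*t)} = 1/(s - 7).
So (s + 4)Y = 1/(s - 7) + (-2).
Divide through and combine into a single rational function.

Y(s) = (-2*s + 15)/(s^2 - 3*s - 28)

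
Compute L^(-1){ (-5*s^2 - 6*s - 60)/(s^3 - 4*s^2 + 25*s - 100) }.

-4*exp(4*t) - 2*sin(5*t) - cos(5*t)

Factor the denominator: s^3 - 4*s^2 + 25*s - 100 = (s - 4)*(s^2 + 25).
Partial fraction decomposition gives [-4/(s - 4)] + [-s/(s^2 + 25)] + [-10/(s^2 + 25)].
Invert each term: -4/(s - 4) ↔ -4e^(4t); -1·s/(s^2 + 25) ↔ -cos(5t); -2·5/(s^2 + 25) ↔ -2sin(5t).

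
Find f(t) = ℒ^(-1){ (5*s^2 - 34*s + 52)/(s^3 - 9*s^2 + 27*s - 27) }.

f(t) = -5*t^2*exp(3*t)/2 - 4*t*exp(3*t) + 5*exp(3*t)

Factor the denominator: s^3 - 9*s^2 + 27*s - 27 = (s - 3)^3.
Partial fraction decomposition gives [5/(s - 3)] + [-4/(s - 3)^2] + [-5/(s - 3)^3].
Invert each term: 5/(s - 3) ↔ 5e^(3t); -4/(s - 3)^2 ↔ -4t·e^(3t); -5/(s - 3)^3 ↔ (-5/2)t^2·e^(3t).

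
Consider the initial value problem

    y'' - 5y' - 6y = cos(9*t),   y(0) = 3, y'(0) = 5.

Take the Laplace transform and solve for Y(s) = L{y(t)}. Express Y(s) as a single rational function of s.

Take the Laplace transform of both sides.
With L{y''} = s^2 Y - s·y(0) - y'(0) and L{y'} = sY - y(0), with y(0) = 3, y'(0) = 5: the LHS transforms to (s^2 - 5*s - 6)Y - (3*s - 10).
The right side is L{cos(9*t)} = s/(s^2 + 81).
So (s^2 - 5*s - 6)Y = s/(s^2 + 81) + (3*s - 10).
Isolate Y and clear denominators.

Y(s) = (3*s^3 - 10*s^2 + 244*s - 810)/(s^4 - 5*s^3 + 75*s^2 - 405*s - 486)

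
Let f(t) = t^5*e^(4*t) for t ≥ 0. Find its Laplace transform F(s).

L{t^5} = 5!/s^6 = 120/s^6.
By the first shifting theorem, multiplying by e^(4t) replaces s with s - 4.

F(s) = 120/(s - 4)^6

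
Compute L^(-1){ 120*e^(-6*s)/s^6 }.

The factor e^(-6s) signals a time shift by c = 6 (second shifting theorem).
L{t^5} = 5!/s^6 = 120/s^6, so L^-1{120/s^6} = t^5.
Hence the inverse is u(t - 6) times that function evaluated at t - 6.

Heaviside(t - 6)*((t - 6)^5)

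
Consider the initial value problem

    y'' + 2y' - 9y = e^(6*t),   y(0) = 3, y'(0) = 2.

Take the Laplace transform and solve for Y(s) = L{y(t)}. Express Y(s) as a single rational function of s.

Y(s) = (3*s^2 - 10*s - 47)/(s^3 - 4*s^2 - 21*s + 54)

Transform both sides with L{·}.
With L{y''} = s^2 Y - s·y(0) - y'(0) and L{y'} = sY - y(0), with y(0) = 3, y'(0) = 2: the LHS transforms to (s^2 + 2*s - 9)Y - (3*s + 8).
The right side is L{e^(6*t)} = 1/(s - 6).
So (s^2 + 2*s - 9)Y = 1/(s - 6) + (3*s + 8).
Isolate Y and clear denominators.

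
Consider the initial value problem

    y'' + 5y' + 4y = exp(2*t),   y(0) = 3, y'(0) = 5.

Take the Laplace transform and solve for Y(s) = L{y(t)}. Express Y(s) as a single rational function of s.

Y(s) = (3*s^2 + 14*s - 39)/(s^3 + 3*s^2 - 6*s - 8)

Take the Laplace transform of both sides.
The derivative rules (L{y''} = s^2 Y - s·y(0) - y'(0) and L{y'} = sY - y(0), with y(0) = 3, y'(0) = 5) turn the left side into (s^2 + 5*s + 4)Y - (3*s + 20).
The right side is L{exp(2*t)} = 1/(s - 2).
So (s^2 + 5*s + 4)Y = 1/(s - 2) + (3*s + 20).
Solve for Y(s) and write it as one ratio of polynomials.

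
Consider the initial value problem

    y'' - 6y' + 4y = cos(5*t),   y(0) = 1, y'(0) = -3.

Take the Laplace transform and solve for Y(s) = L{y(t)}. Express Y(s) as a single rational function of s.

Y(s) = (s^3 - 9*s^2 + 26*s - 225)/(s^4 - 6*s^3 + 29*s^2 - 150*s + 100)

Transform both sides with L{·}.
With L{y''} = s^2 Y - s·y(0) - y'(0) and L{y'} = sY - y(0), with y(0) = 1, y'(0) = -3: the LHS transforms to (s^2 - 6*s + 4)Y - (s - 9).
The right side is L{cos(5*t)} = s/(s^2 + 25).
So (s^2 - 6*s + 4)Y = s/(s^2 + 25) + (s - 9).
Isolate Y and clear denominators.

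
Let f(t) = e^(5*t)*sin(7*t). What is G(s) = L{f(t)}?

L{sin(7t)} = 7/(s^2 + 49).
By the first shifting theorem, multiplying by e^(5t) replaces s with s - 5.

G(s) = 7/((s - 5)^2 + 49)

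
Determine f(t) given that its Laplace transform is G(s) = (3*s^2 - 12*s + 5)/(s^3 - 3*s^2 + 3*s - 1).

Factor the denominator: s^3 - 3*s^2 + 3*s - 1 = (s - 1)^3.
Partial fraction decomposition gives [3/(s - 1)] + [-6/(s - 1)^2] + [-4/(s - 1)^3].
Invert each term: 3/(s - 1) ↔ 3e^(t); -6/(s - 1)^2 ↔ -6t·e^(t); -4/(s - 1)^3 ↔ (-2)t^2·e^(t).

f(t) = -2*t^2*exp(t) - 6*t*exp(t) + 3*exp(t)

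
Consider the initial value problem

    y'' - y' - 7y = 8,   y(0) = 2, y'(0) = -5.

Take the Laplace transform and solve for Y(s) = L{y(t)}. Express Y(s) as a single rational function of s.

Transform both sides with L{·}.
Using L{y''} = s^2 Y - s·y(0) - y'(0) and L{y'} = sY - y(0), with y(0) = 2, y'(0) = -5, the left side becomes (s^2 - s - 7)Y - (2*s - 7).
The right side is L{8} = 8/s.
So (s^2 - s - 7)Y = 8/s + (2*s - 7).
Divide through and combine into a single rational function.

Y(s) = (2*s^2 - 7*s + 8)/(s^3 - s^2 - 7*s)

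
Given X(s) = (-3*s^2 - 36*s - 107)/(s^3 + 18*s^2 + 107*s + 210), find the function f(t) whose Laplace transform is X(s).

f(t) = -exp(-5*t) - exp(-6*t) - exp(-7*t)

Factor the denominator: s^3 + 18*s^2 + 107*s + 210 = (s + 5)*(s + 6)*(s + 7).
Partial fraction decomposition gives [-1/(s + 6)] + [-1/(s + 5)] + [-1/(s + 7)].
Invert each term: -1/(s + 6) ↔ -e^(-6t); -1/(s + 5) ↔ -e^(-5t); -1/(s + 7) ↔ -e^(-7t).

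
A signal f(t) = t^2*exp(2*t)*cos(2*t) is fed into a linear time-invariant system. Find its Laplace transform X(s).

L{cos(2t)} = s/(s^2 + 4).
Multiplying by e^(2t) shifts s → s - 2, so L{exp(2*t)*cos(2*t)} = (s - 2)/((s - 2)^2 + 4).
Then apply L{t^2·g(t)} = (-1)^2 d^2/ds^2[G(s)] with G(s) = (s - 2)/((s - 2)^2 + 4):
differentiating 2 times and applying the sign gives 2*(s - 2)*(s^2 - 4*s - 8)/(s^2 - 4*s + 8)^3.

X(s) = 2*(s - 2)*(s^2 - 4*s - 8)/(s^2 - 4*s + 8)^3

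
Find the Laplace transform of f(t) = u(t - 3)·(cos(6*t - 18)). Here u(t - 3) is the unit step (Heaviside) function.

s*exp(-3*s)/(s^2 + 36)

By the second shifting theorem, L{u(t - c)·g(t - c)} = e^(-cs)·G(s) with c = 3 and G(s) = L{g(t)}.
L{cos(6t)} = s/(s^2 + 36).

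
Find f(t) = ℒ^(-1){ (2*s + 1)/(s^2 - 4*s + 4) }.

f(t) = 5*t*exp(2*t) + 2*exp(2*t)

Factor the denominator: s^2 - 4*s + 4 = (s - 2)^2.
Partial fraction decomposition gives [2/(s - 2)] + [5/(s - 2)^2].
Invert each term: 2/(s - 2) ↔ 2e^(2t); 5/(s - 2)^2 ↔ 5t·e^(2t).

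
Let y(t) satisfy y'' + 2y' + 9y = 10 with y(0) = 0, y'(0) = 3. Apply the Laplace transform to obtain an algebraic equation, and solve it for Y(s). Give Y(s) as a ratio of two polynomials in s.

Take the Laplace transform of both sides.
With L{y''} = s^2 Y - s·y(0) - y'(0) and L{y'} = sY - y(0), with y(0) = 0, y'(0) = 3: the LHS transforms to (s^2 + 2*s + 9)Y - (3).
The right side is L{10} = 10/s.
So (s^2 + 2*s + 9)Y = 10/s + (3).
Solve for Y(s) and write it as one ratio of polynomials.

Y(s) = (3*s + 10)/(s^3 + 2*s^2 + 9*s)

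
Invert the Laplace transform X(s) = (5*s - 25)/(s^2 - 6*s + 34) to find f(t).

Complete the square in the denominator: s^2 - 6*s + 34 = (s - 3)^2 + 5^2.
Split the numerator to match: 5*s - 25 = 5·(s - 3) - 2·5.
Invert each term: 5·(s - 3)/((s - 3)^2 + 25) ↔ 5e^(3t)cos(5t); -2·5/((s - 3)^2 + 25) ↔ -2e^(3t)sin(5t).

f(t) = -2*exp(3*t)*sin(5*t) + 5*exp(3*t)*cos(5*t)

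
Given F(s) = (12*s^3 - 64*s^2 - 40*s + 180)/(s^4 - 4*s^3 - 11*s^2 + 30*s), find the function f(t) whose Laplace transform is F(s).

Factor the denominator: s^4 - 4*s^3 - 11*s^2 + 30*s = s*(s - 5)*(s - 2)*(s + 3).
Partial fraction decomposition gives [-1/(s - 5)] + [6/s] + [2/(s - 2)] + [5/(s + 3)].
Invert each term: -1/(s - 5) ↔ -e^(5t); 6/(s - 0) ↔ 6e^(0t); 2/(s - 2) ↔ 2e^(2t); 5/(s + 3) ↔ 5e^(-3t).

f(t) = -exp(5*t) + 2*exp(2*t) + 6 + 5*exp(-3*t)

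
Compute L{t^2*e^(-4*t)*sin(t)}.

L{sin(t)} = 1/(s^2 + 1).
Multiplying by e^(-4t) shifts s → s + 4, so L{e^(-4*t)*sin(t)} = 1/((s + 4)^2 + 1).
Then apply L{t^2·g(t)} = (-1)^2 d^2/ds^2[G(s)] with G(s) = 1/((s + 4)^2 + 1):
differentiating 2 times and applying the sign gives 2*(3*s^2 + 24*s + 47)/(s^2 + 8*s + 17)^3.

2*(3*s^2 + 24*s + 47)/(s^2 + 8*s + 17)^3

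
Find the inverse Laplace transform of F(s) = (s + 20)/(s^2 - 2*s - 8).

Factor the denominator: s^2 - 2*s - 8 = (s - 4)*(s + 2).
Partial fraction decomposition gives [-3/(s + 2)] + [4/(s - 4)].
Invert each term: -3/(s + 2) ↔ -3e^(-2t); 4/(s - 4) ↔ 4e^(4t).

4*exp(4*t) - 3*exp(-2*t)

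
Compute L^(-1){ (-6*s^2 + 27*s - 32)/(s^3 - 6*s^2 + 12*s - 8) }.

Factor the denominator: s^3 - 6*s^2 + 12*s - 8 = (s - 2)^3.
Partial fraction decomposition gives [-6/(s - 2)] + [3/(s - 2)^2] + [-2/(s - 2)^3].
Invert each term: -6/(s - 2) ↔ -6e^(2t); 3/(s - 2)^2 ↔ 3t·e^(2t); -2/(s - 2)^3 ↔ (-1)t^2·e^(2t).

-t^2*exp(2*t) + 3*t*exp(2*t) - 6*exp(2*t)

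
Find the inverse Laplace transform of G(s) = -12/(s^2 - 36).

-2*sinh(6*t)

Since L{sinh(6t)} = 6/(s^2 - 36), the inverse is sinh(6*t), scaled by -2.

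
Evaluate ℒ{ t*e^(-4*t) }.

L{e^(-4t)} = 1/(s + 4).
Then apply L{t·g(t)} = -d/ds[G(s)] with G(s) = 1/(s + 4):
differentiating 1 time and applying the sign gives (s + 4)^(-2).

(s + 4)^(-2)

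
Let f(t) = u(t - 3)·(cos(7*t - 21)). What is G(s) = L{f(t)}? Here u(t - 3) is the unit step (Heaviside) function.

By the second shifting theorem, L{u(t - c)·g(t - c)} = e^(-cs)·H(s) with c = 3 and H(s) = L{g(t)}.
L{cos(7t)} = s/(s^2 + 49).

G(s) = s*exp(-3*s)/(s^2 + 49)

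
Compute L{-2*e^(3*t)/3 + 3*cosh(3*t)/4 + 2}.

The transform is linear, so treat each term independently.
L{2} = 2/s; (3/4)·[L{cosh(3t)} = s/(s^2 - 9)]; (-2/3)·[L{e^(3t)} = 1/(s - 3)].

3*s/(4*(s^2 - 9)) - 2/(3*(s - 3)) + 2/s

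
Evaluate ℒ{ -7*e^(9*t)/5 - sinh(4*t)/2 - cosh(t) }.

The transform is linear, so treat each term independently.
(-1/2)·[L{sinh(4t)} = 4/(s^2 - 16)]; (-7/5)·[L{e^(9t)} = 1/(s - 9)]; (-1)·[L{cosh(t)} = s/(s^2 - 1)].

-s/(s^2 - 1) - 2/(s^2 - 16) - 7/(5*(s - 9))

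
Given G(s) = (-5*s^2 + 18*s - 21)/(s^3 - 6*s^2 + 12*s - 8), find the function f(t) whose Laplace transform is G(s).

Factor the denominator: s^3 - 6*s^2 + 12*s - 8 = (s - 2)^3.
Partial fraction decomposition gives [-5/(s - 2)] + [-2/(s - 2)^2] + [-5/(s - 2)^3].
Invert each term: -5/(s - 2) ↔ -5e^(2t); -2/(s - 2)^2 ↔ -2t·e^(2t); -5/(s - 2)^3 ↔ (-5/2)t^2·e^(2t).

f(t) = -5*t^2*exp(2*t)/2 - 2*t*exp(2*t) - 5*exp(2*t)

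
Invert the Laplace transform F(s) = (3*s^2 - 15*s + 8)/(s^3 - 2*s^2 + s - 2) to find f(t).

Factor the denominator: s^3 - 2*s^2 + s - 2 = (s - 2)*(s^2 + 1).
Partial fraction decomposition gives [-2/(s - 2)] + [5*s/(s^2 + 1)] + [-5/(s^2 + 1)].
Invert each term: -2/(s - 2) ↔ -2e^(2t); 5·s/(s^2 + 1) ↔ 5cos(t); -5·1/(s^2 + 1) ↔ -5sin(t).

f(t) = -2*exp(2*t) - 5*sin(t) + 5*cos(t)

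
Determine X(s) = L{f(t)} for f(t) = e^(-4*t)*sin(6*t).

X(s) = 6/((s + 4)^2 + 36)

L{sin(6t)} = 6/(s^2 + 36).
By the first shifting theorem, multiplying by e^(-4t) replaces s with s + 4.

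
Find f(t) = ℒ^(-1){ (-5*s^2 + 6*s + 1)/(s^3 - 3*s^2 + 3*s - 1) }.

Factor the denominator: s^3 - 3*s^2 + 3*s - 1 = (s - 1)^3.
Partial fraction decomposition gives [-5/(s - 1)] + [-4/(s - 1)^2] + [2/(s - 1)^3].
Invert each term: -5/(s - 1) ↔ -5e^(t); -4/(s - 1)^2 ↔ -4t·e^(t); 2/(s - 1)^3 ↔ (1)t^2·e^(t).

f(t) = t^2*exp(t) - 4*t*exp(t) - 5*exp(t)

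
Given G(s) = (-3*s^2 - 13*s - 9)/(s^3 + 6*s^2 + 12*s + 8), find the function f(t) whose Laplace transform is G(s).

f(t) = 5*t^2*exp(-2*t)/2 - t*exp(-2*t) - 3*exp(-2*t)

Factor the denominator: s^3 + 6*s^2 + 12*s + 8 = (s + 2)^3.
Partial fraction decomposition gives [-3/(s + 2)] + [-1/(s + 2)^2] + [5/(s + 2)^3].
Invert each term: -3/(s + 2) ↔ -3e^(-2t); -1/(s + 2)^2 ↔ -t·e^(-2t); 5/(s + 2)^3 ↔ (5/2)t^2·e^(-2t).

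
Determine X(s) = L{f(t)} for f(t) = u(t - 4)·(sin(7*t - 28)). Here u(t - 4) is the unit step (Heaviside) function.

By the second shifting theorem, L{u(t - c)·g(t - c)} = e^(-cs)·G(s) with c = 4 and G(s) = L{g(t)}.
L{sin(7t)} = 7/(s^2 + 49).

X(s) = 7*exp(-4*s)/(s^2 + 49)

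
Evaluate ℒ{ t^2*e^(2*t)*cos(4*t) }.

2*(s - 2)*(s^2 - 4*s - 44)/(s^2 - 4*s + 20)^3

L{cos(4t)} = s/(s^2 + 16).
Multiplying by e^(2t) shifts s → s - 2, so L{e^(2*t)*cos(4*t)} = (s - 2)/((s - 2)^2 + 16).
Then apply L{t^2·g(t)} = (-1)^2 d^2/ds^2[G(s)] with G(s) = (s - 2)/((s - 2)^2 + 16):
differentiating 2 times and applying the sign gives 2*(s - 2)*(s^2 - 4*s - 44)/(s^2 - 4*s + 20)^3.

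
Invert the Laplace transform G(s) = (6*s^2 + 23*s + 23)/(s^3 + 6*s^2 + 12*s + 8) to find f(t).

Factor the denominator: s^3 + 6*s^2 + 12*s + 8 = (s + 2)^3.
Partial fraction decomposition gives [6/(s + 2)] + [-1/(s + 2)^2] + [(s + 2)^(-3)].
Invert each term: 6/(s + 2) ↔ 6e^(-2t); -1/(s + 2)^2 ↔ -t·e^(-2t); 1/(s + 2)^3 ↔ (1/2)t^2·e^(-2t).

f(t) = t^2*exp(-2*t)/2 - t*exp(-2*t) + 6*exp(-2*t)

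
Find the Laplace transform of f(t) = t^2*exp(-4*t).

L{e^(-4t)} = 1/(s + 4).
Then apply L{t^2·g(t)} = (-1)^2 d^2/ds^2[H(s)] with H(s) = 1/(s + 4):
differentiating 2 times and applying the sign gives 2/(s + 4)^3.

2/(s + 4)^3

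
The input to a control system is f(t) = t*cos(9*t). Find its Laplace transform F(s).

L{cos(9t)} = s/(s^2 + 81).
Then apply L{t·g(t)} = -d/ds[G(s)] with G(s) = s/(s^2 + 81):
differentiating 1 time and applying the sign gives (s - 9)*(s + 9)/(s^2 + 81)^2.

F(s) = (s - 9)*(s + 9)/(s^2 + 81)^2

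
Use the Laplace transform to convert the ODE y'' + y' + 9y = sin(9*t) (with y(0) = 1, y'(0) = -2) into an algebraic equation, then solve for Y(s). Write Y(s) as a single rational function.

Apply the Laplace transform to the equation.
Using L{y''} = s^2 Y - s·y(0) - y'(0) and L{y'} = sY - y(0), with y(0) = 1, y'(0) = -2, the left side becomes (s^2 + s + 9)Y - (s - 1).
The right side is L{sin(9*t)} = 9/(s^2 + 81).
So (s^2 + s + 9)Y = 9/(s^2 + 81) + (s - 1).
Solve for Y(s) and write it as one ratio of polynomials.

Y(s) = (s^3 - s^2 + 81*s - 72)/(s^4 + s^3 + 90*s^2 + 81*s + 729)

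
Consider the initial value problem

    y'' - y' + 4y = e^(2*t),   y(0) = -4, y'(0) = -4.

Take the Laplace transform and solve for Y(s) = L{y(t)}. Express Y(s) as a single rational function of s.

Transform both sides with L{·}.
Using L{y''} = s^2 Y - s·y(0) - y'(0) and L{y'} = sY - y(0), with y(0) = -4, y'(0) = -4, the left side becomes (s^2 - s + 4)Y - (-4*s).
The right side is L{e^(2*t)} = 1/(s - 2).
So (s^2 - s + 4)Y = 1/(s - 2) + (-4*s).
Divide through and combine into a single rational function.

Y(s) = (-4*s^2 + 8*s + 1)/(s^3 - 3*s^2 + 6*s - 8)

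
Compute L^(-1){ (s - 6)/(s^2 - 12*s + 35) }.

exp(6*t)*cosh(t)

Rewrite the denominator: s^2 - 12*s + 35 = (s - 6)^2 - 1.
The form in (s - 6) signals a first-shifting-theorem factor e^(6t).
Since L{cosh(t)} = s/(s^2 - 1), the inverse is e^(6*t)*cosh(t).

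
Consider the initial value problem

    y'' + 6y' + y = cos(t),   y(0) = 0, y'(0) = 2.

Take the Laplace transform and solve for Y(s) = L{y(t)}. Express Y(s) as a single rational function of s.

Apply the Laplace transform to the equation.
The derivative rules (L{y''} = s^2 Y - s·y(0) - y'(0) and L{y'} = sY - y(0), with y(0) = 0, y'(0) = 2) turn the left side into (s^2 + 6*s + 1)Y - (2).
The right side is L{cos(t)} = s/(s^2 + 1).
So (s^2 + 6*s + 1)Y = s/(s^2 + 1) + (2).
Divide through and combine into a single rational function.

Y(s) = (2*s^2 + s + 2)/(s^4 + 6*s^3 + 2*s^2 + 6*s + 1)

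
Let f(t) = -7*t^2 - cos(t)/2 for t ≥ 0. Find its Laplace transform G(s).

By linearity of the Laplace transform, transform each term separately.
(-7)·[L{t^2} = 2!/s^3 = 2/s^3]; (-1/2)·[L{cos(t)} = s/(s^2 + 1)].

G(s) = -s/(2*(s^2 + 1)) - 14/s^3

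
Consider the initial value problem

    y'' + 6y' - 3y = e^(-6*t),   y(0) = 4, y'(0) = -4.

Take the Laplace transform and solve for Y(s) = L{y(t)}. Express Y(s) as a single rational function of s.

Laplace-transform each side.
The derivative rules (L{y''} = s^2 Y - s·y(0) - y'(0) and L{y'} = sY - y(0), with y(0) = 4, y'(0) = -4) turn the left side into (s^2 + 6*s - 3)Y - (4*s + 20).
The right side is L{e^(-6*t)} = 1/(s + 6).
So (s^2 + 6*s - 3)Y = 1/(s + 6) + (4*s + 20).
Divide through and combine into a single rational function.

Y(s) = (4*s^2 + 44*s + 121)/(s^3 + 12*s^2 + 33*s - 18)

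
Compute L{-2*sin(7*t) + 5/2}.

-14/(s^2 + 49) + 5/(2*s)

Apply the Laplace transform termwise.
(-2)·[L{sin(7t)} = 7/(s^2 + 49)]; L{5/2} = (5/2)/s.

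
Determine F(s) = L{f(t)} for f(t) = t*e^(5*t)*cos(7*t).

F(s) = (s - 12)*(s + 2)/(s^2 - 10*s + 74)^2

L{cos(7t)} = s/(s^2 + 49).
Multiplying by e^(5t) shifts s → s - 5, so L{e^(5*t)*cos(7*t)} = (s - 5)/((s - 5)^2 + 49).
Then apply L{t·g(t)} = -d/ds[G(s)] with G(s) = (s - 5)/((s - 5)^2 + 49):
differentiating 1 time and applying the sign gives (s - 12)*(s + 2)/(s^2 - 10*s + 74)^2.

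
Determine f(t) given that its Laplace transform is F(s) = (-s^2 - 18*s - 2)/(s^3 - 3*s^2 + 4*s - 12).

f(t) = -5*exp(3*t) - 3*sin(2*t) + 4*cos(2*t)

Factor the denominator: s^3 - 3*s^2 + 4*s - 12 = (s - 3)*(s^2 + 4).
Partial fraction decomposition gives [-5/(s - 3)] + [4*s/(s^2 + 4)] + [-6/(s^2 + 4)].
Invert each term: -5/(s - 3) ↔ -5e^(3t); 4·s/(s^2 + 4) ↔ 4cos(2t); -3·2/(s^2 + 4) ↔ -3sin(2t).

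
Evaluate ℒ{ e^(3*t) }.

1/(s - 3)

L{e^(3t)} = 1/(s - 3).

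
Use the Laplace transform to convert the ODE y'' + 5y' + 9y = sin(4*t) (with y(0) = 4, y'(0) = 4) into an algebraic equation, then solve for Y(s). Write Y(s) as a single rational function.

Y(s) = (4*s^3 + 24*s^2 + 64*s + 388)/(s^4 + 5*s^3 + 25*s^2 + 80*s + 144)

Apply the Laplace transform to the equation.
The derivative rules (L{y''} = s^2 Y - s·y(0) - y'(0) and L{y'} = sY - y(0), with y(0) = 4, y'(0) = 4) turn the left side into (s^2 + 5*s + 9)Y - (4*s + 24).
The right side is L{sin(4*t)} = 4/(s^2 + 16).
So (s^2 + 5*s + 9)Y = 4/(s^2 + 16) + (4*s + 24).
Solve for Y(s) and write it as one ratio of polynomials.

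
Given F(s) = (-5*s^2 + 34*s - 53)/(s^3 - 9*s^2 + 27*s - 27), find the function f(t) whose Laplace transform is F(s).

Factor the denominator: s^3 - 9*s^2 + 27*s - 27 = (s - 3)^3.
Partial fraction decomposition gives [-5/(s - 3)] + [4/(s - 3)^2] + [4/(s - 3)^3].
Invert each term: -5/(s - 3) ↔ -5e^(3t); 4/(s - 3)^2 ↔ 4t·e^(3t); 4/(s - 3)^3 ↔ (2)t^2·e^(3t).

f(t) = 2*t^2*exp(3*t) + 4*t*exp(3*t) - 5*exp(3*t)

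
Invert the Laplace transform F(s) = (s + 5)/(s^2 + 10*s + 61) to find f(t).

Rewrite the denominator: s^2 + 10*s + 61 = (s + 5)^2 + 36.
The form in (s + 5) signals a first-shifting-theorem factor e^(-5t).
Since L{cos(6t)} = s/(s^2 + 36), the inverse is e^(-5*t)*cos(6*t).

f(t) = exp(-5*t)*cos(6*t)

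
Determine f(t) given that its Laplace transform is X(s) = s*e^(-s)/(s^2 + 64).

The factor e^(-s) signals a time shift by c = 1 (second shifting theorem).
L{cos(8t)} = s/(s^2 + 64), so L^-1{s/(s^2 + 64)} = cos(8*t).
Hence the inverse is u(t - 1) times that function evaluated at t - 1.

f(t) = Heaviside(t - 1)*(cos(8*t - 8))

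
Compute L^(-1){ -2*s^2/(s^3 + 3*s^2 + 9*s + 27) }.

Factor the denominator: s^3 + 3*s^2 + 9*s + 27 = (s + 3)*(s^2 + 9).
Partial fraction decomposition gives [-1/(s + 3)] + [-s/(s^2 + 9)] + [3/(s^2 + 9)].
Invert each term: -1/(s + 3) ↔ -e^(-3t); -1·s/(s^2 + 9) ↔ -cos(3t); 1·3/(s^2 + 9) ↔ sin(3t).

sin(3*t) - cos(3*t) - exp(-3*t)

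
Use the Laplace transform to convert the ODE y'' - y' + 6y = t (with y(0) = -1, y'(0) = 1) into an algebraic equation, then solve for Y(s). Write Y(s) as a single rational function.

Y(s) = (-s^3 + 2*s^2 + 1)/(s^4 - s^3 + 6*s^2)

Apply the Laplace transform to the equation.
The derivative rules (L{y''} = s^2 Y - s·y(0) - y'(0) and L{y'} = sY - y(0), with y(0) = -1, y'(0) = 1) turn the left side into (s^2 - s + 6)Y - (-s + 2).
The right side is L{t} = s^(-2).
So (s^2 - s + 6)Y = s^(-2) + (-s + 2).
Solve for Y(s) and write it as one ratio of polynomials.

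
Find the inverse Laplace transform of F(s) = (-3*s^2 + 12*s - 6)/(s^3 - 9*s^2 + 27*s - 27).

3*t^2*exp(3*t)/2 - 6*t*exp(3*t) - 3*exp(3*t)

Factor the denominator: s^3 - 9*s^2 + 27*s - 27 = (s - 3)^3.
Partial fraction decomposition gives [-3/(s - 3)] + [-6/(s - 3)^2] + [3/(s - 3)^3].
Invert each term: -3/(s - 3) ↔ -3e^(3t); -6/(s - 3)^2 ↔ -6t·e^(3t); 3/(s - 3)^3 ↔ (3/2)t^2·e^(3t).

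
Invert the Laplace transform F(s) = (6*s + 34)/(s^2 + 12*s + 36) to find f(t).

Factor the denominator: s^2 + 12*s + 36 = (s + 6)^2.
Partial fraction decomposition gives [6/(s + 6)] + [-2/(s + 6)^2].
Invert each term: 6/(s + 6) ↔ 6e^(-6t); -2/(s + 6)^2 ↔ -2t·e^(-6t).

f(t) = -2*t*exp(-6*t) + 6*exp(-6*t)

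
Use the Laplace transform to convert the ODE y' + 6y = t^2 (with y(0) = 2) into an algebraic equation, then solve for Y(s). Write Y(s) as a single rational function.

Y(s) = (2*s^3 + 2)/(s^4 + 6*s^3)

Apply the Laplace transform to the equation.
Using L{y'} = sY - y(0) = sY - 2, the left side becomes (s + 6)Y - (2).
The right side is L{t^2} = 2/s^3.
So (s + 6)Y = 2/s^3 + (2).
Divide through and combine into a single rational function.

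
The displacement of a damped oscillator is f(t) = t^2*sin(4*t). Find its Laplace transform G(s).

L{sin(4t)} = 4/(s^2 + 16).
Then apply L{t^2·g(t)} = (-1)^2 d^2/ds^2[H(s)] with H(s) = 4/(s^2 + 16):
differentiating 2 times and applying the sign gives 8*(3*s^2 - 16)/(s^2 + 16)^3.

G(s) = 8*(3*s^2 - 16)/(s^2 + 16)^3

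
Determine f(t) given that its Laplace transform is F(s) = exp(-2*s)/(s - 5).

The factor e^(-2s) signals a time shift by c = 2 (second shifting theorem).
L{e^(5t)} = 1/(s - 5), so L^-1{1/(s - 5)} = exp(5*t).
Hence the inverse is u(t - 2) times that function evaluated at t - 2.

f(t) = Heaviside(t - 2)*(exp(5*t - 10))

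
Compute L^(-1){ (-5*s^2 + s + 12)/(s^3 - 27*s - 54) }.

Factor the denominator: s^3 - 27*s - 54 = (s - 6)*(s + 3)^2.
Partial fraction decomposition gives [-3/(s + 3)] + [4/(s + 3)^2] + [-2/(s - 6)].
Invert each term: -3/(s + 3) ↔ -3e^(-3t); 4/(s + 3)^2 ↔ 4t·e^(-3t); -2/(s - 6) ↔ -2e^(6t).

4*t*exp(-3*t) - 2*exp(6*t) - 3*exp(-3*t)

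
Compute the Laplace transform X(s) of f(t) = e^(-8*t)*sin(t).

L{sin(t)} = 1/(s^2 + 1).
By the first shifting theorem, multiplying by e^(-8t) replaces s with s + 8.

X(s) = 1/((s + 8)^2 + 1)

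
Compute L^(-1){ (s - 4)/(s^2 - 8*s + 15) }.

Rewrite the denominator: s^2 - 8*s + 15 = (s - 4)^2 - 1.
The form in (s - 4) signals a first-shifting-theorem factor e^(4t).
Since L{cosh(t)} = s/(s^2 - 1), the inverse is exp(4*t)*cosh(t).

exp(4*t)*cosh(t)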